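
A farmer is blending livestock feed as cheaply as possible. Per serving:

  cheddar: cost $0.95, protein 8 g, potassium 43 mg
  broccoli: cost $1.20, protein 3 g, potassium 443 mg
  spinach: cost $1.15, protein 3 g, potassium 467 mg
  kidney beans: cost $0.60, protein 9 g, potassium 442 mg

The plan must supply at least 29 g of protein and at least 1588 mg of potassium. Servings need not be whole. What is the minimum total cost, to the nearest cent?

$2.16

Compare the cost at each extreme point of the feasible region.
cheddar only: max(29/8, 1588/43) = 36.93 servings → $35.08.
broccoli only: max(29/3, 1588/443) = 9.667 servings → $11.60.
spinach only: max(29/3, 1588/467) = 9.667 servings → $11.12.
kidney beans only: max(29/9, 1588/442) = 3.593 servings → $2.16.
cheddar + broccoli with both tight: 2.367 servings and 3.355 servings → $6.27.
cheddar + spinach with both tight: 2.434 servings and 3.176 servings → $5.96.
cheddar + kidney beans: the both-tight solution has a negative serving — not a feasible corner.
broccoli + spinach with both targets exact would need a negative amount; discard.
broccoli + kidney beans with both tight: 0.5539 servings and 3.038 servings → $2.49.
spinach + kidney beans with both tight: 0.5123 servings and 3.051 servings → $2.42.
Cheapest feasible corner: $2.16.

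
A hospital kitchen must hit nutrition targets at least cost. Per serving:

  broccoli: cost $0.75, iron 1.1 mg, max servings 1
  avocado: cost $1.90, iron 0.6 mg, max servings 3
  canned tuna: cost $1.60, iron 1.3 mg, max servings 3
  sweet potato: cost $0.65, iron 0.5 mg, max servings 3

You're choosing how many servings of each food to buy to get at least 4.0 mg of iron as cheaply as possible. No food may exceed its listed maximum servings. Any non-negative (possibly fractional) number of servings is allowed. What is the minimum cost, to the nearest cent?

$4.32

Cost per mg of iron: broccoli $0.6818, canned tuna $1.2308, sweet potato $1.3000, avocado $3.1667.
Take 1 serving of broccoli: +1.1 mg iron for $0.75 (total $0.75, still need 2.9 mg).
Take 2.231 servings of canned tuna: +2.9 mg iron for $3.57 (total $4.32, still need 0.0 mg).
Filling from the cheapest source first is optimal under one linear minimum: $4.32.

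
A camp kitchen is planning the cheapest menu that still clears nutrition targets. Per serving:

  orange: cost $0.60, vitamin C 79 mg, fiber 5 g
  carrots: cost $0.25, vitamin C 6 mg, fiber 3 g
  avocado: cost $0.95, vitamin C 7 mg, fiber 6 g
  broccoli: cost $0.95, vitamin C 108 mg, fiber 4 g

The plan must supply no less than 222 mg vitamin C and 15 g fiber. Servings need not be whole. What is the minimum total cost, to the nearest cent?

$1.76

At the optimum either one food covers both requirements or two foods hit both targets exactly; no other combination can be cheaper.
orange only: max(222/79, 15/5) = 3 servings → $1.80.
carrots only: max(222/6, 15/3) = 37 servings → $9.25.
avocado only: max(222/7, 15/6) = 31.71 servings → $30.13.
broccoli only: max(222/108, 15/4) = 3.75 servings → $3.56.
orange + carrots with both tight: 2.783 servings and 0.3623 servings → $1.76.
orange + avocado with both tight: 2.795 servings and 0.1708 servings → $1.84.
orange + broccoli with both targets exact would need a negative amount; discard.
carrots + avocado: the both-tight solution has a negative serving — not a feasible corner.
carrots + broccoli with both tight: 2.44 servings and 1.92 servings → $2.43.
avocado + broccoli with both tight: 1.181 servings and 1.979 servings → $3.00.
The minimum over all feasible corners is $1.76.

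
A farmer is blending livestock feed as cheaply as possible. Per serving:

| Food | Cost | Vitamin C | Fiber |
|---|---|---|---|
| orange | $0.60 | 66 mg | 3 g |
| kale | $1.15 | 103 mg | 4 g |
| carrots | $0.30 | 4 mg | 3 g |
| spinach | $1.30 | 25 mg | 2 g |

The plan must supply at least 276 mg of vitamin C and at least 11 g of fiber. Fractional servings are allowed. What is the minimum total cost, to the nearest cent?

At the optimum either one food covers both requirements or two foods hit both targets exactly; no other combination can be cheaper.
orange only: max(276/66, 11/3) = 4.182 servings → $2.51.
kale only: max(276/103, 11/4) = 2.75 servings → $3.16.
carrots only: max(276/4, 11/3) = 69 servings → $20.70.
spinach only: max(276/25, 11/2) = 11.04 servings → $14.35.
orange + kale with both tight: 0.6444 servings and 2.267 servings → $2.99.
orange + carrots with both targets exact would need a negative amount; discard.
orange + spinach with both targets exact would need a negative amount; discard.
kale + carrots with both tight: 2.676 servings and 0.09898 servings → $3.11.
kale + spinach with both tight: 2.613 servings and 0.2736 servings → $3.36.
carrots + spinach: the both-tight solution has a negative serving — not a feasible corner.
So the least-cost plan costs $2.51.

$2.51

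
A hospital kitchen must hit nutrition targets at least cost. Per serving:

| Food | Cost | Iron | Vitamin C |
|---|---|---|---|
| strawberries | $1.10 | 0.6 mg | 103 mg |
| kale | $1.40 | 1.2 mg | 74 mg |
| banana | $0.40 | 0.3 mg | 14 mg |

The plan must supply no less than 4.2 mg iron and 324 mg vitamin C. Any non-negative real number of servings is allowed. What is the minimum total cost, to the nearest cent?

$5.29

strawberries only: max(4.2/0.6, 324/103) = 7 servings → $7.70.
kale only: max(4.2/1.2, 324/74) = 4.378 servings → $6.13.
banana only: max(4.2/0.3, 324/14) = 23.14 servings → $9.26.
strawberries + kale with both tight: 0.9848 servings and 3.008 servings → $5.29.
strawberries + banana with both tight: 1.707 servings and 10.59 servings → $6.11.
kale + banana with both targets exact would need a negative amount; discard.
So the least-cost plan costs $5.29.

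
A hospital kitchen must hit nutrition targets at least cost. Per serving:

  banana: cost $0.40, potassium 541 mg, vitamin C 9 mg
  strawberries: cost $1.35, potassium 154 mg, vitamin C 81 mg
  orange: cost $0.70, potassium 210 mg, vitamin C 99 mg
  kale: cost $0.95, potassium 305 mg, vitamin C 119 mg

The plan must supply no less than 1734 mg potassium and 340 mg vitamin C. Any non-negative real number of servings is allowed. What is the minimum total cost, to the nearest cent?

$3.06

banana only: max(1734/541, 340/9) = 37.78 servings → $15.11.
strawberries only: max(1734/154, 340/81) = 11.26 servings → $15.20.
orange only: max(1734/210, 340/99) = 8.257 servings → $5.78.
kale only: max(1734/305, 340/119) = 5.685 servings → $5.40.
banana + strawberries with both tight: 2.076 servings and 3.967 servings → $6.19.
banana + orange with both tight: 1.941 servings and 3.258 servings → $3.06.
banana + kale with both tight: 1.665 servings and 2.731 servings → $3.26.
strawberries + orange with both targets exact would need a negative amount; discard.
strawberries + kale: intersection lies outside the first quadrant.
orange + kale with both targets exact would need a negative amount; discard.
The minimum over all feasible corners is $3.06.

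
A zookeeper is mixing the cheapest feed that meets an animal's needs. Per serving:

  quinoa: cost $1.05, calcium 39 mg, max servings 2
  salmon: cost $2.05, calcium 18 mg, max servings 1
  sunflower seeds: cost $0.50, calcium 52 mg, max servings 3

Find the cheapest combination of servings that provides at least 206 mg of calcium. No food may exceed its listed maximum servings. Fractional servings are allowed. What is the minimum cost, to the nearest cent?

$2.85

Cost per mg of calcium: sunflower seeds $0.0096, quinoa $0.0269, salmon $0.1139.
Take 3 servings of sunflower seeds: +156.0 mg calcium for $1.50 (total $1.50, still need 50.0 mg).
Take 1.282 servings of quinoa: +50.0 mg calcium for $1.35 (total $2.85, still need 0.0 mg).
Greedy by cheapest-per-mg is optimal for a single linear constraint, so the minimum cost is $2.85.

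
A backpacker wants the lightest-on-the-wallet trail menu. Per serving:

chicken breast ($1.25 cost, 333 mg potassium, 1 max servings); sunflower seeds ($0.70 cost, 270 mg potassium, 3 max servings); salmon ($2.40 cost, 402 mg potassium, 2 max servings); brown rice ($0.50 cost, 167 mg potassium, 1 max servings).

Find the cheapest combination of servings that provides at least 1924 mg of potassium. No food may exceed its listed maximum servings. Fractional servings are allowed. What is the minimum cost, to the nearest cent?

$7.52

Cost per mg of potassium: sunflower seeds $0.0026, brown rice $0.0030, chicken breast $0.0038, salmon $0.0060.
Take 3 servings of sunflower seeds: +810.0 mg potassium for $2.10 (total $2.10, still need 1114.0 mg).
Take 1 serving of brown rice: +167.0 mg potassium for $0.50 (total $2.60, still need 947.0 mg).
Take 1 serving of chicken breast: +333.0 mg potassium for $1.25 (total $3.85, still need 614.0 mg).
Take 1.527 servings of salmon: +614.0 mg potassium for $3.67 (total $7.52, still need 0.0 mg).
Filling from the cheapest source first is optimal under one linear minimum: $7.52.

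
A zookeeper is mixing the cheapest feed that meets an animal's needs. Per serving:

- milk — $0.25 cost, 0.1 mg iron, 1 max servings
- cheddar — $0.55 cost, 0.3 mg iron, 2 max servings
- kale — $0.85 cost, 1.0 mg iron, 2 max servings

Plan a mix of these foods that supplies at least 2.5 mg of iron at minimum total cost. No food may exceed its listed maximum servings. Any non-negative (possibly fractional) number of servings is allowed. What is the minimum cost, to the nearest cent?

$2.62

Cost per mg of iron: kale $0.8500, cheddar $1.8333, milk $2.5000.
Take 2 servings of kale: +2.0 mg iron for $1.70 (total $1.70, still need 0.5 mg).
Take 1.667 servings of cheddar: +0.5 mg iron for $0.92 (total $2.62, still need 0.0 mg).
Filling from the cheapest source first is optimal under one linear minimum: $2.62.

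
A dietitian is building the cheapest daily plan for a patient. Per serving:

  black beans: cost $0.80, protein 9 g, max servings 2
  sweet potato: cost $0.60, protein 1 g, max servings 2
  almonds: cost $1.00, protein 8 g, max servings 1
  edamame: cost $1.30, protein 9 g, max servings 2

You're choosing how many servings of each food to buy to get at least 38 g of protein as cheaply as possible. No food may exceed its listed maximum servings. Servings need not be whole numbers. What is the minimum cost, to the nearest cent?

Cost per g of protein: black beans $0.0889, almonds $0.1250, edamame $0.1444, sweet potato $0.6000.
Take 2 servings of black beans: +18.0 g protein for $1.60 (total $1.60, still need 20.0 g).
Take 1 serving of almonds: +8.0 g protein for $1.00 (total $2.60, still need 12.0 g).
Take 1.333 servings of edamame: +12.0 g protein for $1.73 (total $4.33, still need 0.0 g).
Greedy by cheapest-per-g is optimal for a single linear constraint, so the minimum cost is $4.33.

$4.33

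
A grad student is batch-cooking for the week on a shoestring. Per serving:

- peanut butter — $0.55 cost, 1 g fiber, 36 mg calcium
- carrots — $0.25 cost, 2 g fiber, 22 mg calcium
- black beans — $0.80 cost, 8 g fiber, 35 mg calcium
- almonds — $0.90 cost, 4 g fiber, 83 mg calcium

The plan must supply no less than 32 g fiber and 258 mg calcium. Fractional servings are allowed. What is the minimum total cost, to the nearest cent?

This is a tiny linear program; its minimum lies at a vertex of the feasible set. List the vertices and price them.
peanut butter only: max(32/1, 258/36) = 32 servings → $17.60.
carrots only: max(32/2, 258/22) = 16 servings → $4.00.
black beans only: max(32/8, 258/35) = 7.371 servings → $5.90.
almonds only: max(32/4, 258/83) = 8 servings → $7.20.
peanut butter + carrots: intersection lies outside the first quadrant.
peanut butter + black beans with both tight: 3.731 servings and 3.534 servings → $4.88.
peanut butter + almonds with both targets exact would need a negative amount; discard.
carrots + black beans with both tight: 8.906 servings and 1.774 servings → $3.65.
carrots + almonds: the both-tight solution has a negative serving — not a feasible corner.
black beans + almonds with both tight: 3.099 servings and 1.802 servings → $4.10.
The minimum over all feasible corners is $3.65.

$3.65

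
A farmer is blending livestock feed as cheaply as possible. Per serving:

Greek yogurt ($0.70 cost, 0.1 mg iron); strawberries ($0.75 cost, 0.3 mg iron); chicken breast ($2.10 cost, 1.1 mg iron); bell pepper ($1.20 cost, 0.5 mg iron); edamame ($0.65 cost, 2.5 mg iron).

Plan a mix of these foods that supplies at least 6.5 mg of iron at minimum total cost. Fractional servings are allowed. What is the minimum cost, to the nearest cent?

Cost per mg of iron: edamame $0.2600, chicken breast $1.9091, bell pepper $2.4000, strawberries $2.5000, Greek yogurt $7.0000.
With no serving limits, use only edamame: 6.5 mg / 2.5 mg = 2.6 servings × $0.65 = $1.69.

$1.69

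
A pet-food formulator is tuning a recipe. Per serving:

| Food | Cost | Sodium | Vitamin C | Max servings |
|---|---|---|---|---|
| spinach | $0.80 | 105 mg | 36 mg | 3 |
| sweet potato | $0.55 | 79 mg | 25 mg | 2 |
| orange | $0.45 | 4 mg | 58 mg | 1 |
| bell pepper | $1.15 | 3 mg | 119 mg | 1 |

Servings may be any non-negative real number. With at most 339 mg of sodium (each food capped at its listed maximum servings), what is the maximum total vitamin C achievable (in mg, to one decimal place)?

Vitamin C per mg sodium: bell pepper 39.67, orange 14.5, spinach 0.3429, sweet potato 0.3165.
Take 1 serving of bell pepper: uses 3 mg sodium, +119.0 mg vitamin C (running total 119.0 mg).
Take 1 serving of orange: uses 4 mg sodium, +58.0 mg vitamin C (running total 177.0 mg).
Take 3 servings of spinach: uses 315 mg sodium, +108.0 mg vitamin C (running total 285.0 mg).
Take 0.2152 servings of sweet potato: uses 17 mg sodium, +5.4 mg vitamin C (running total 290.4 mg).
Filling greedily by vitamin C-per-mg sodium is optimal for one linear limit, giving 290.4 mg.

290.4 mg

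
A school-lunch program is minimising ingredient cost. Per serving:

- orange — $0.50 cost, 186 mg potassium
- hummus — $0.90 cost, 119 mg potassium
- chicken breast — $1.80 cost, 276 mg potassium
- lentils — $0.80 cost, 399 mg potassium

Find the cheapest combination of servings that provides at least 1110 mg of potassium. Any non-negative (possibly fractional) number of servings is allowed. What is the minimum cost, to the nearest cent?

$2.23

Cost per mg of potassium: lentils $0.0020, orange $0.0027, chicken breast $0.0065, hummus $0.0076.
With no serving limits, use only lentils: 1110 mg / 399 mg = 2.782 servings × $0.80 = $2.23.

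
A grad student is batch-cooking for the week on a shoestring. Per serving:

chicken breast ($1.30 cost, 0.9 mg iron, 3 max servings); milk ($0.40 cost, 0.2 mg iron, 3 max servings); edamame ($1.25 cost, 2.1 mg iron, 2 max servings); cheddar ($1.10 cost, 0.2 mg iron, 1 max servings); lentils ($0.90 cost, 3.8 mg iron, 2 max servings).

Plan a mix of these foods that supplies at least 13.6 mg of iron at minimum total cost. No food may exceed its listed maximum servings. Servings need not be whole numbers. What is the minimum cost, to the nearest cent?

$6.90

Cost per mg of iron: lentils $0.2368, edamame $0.5952, chicken breast $1.4444, milk $2.0000, cheddar $5.5000.
Take 2 servings of lentils: +7.6 mg iron for $1.80 (total $1.80, still need 6.0 mg).
Take 2 servings of edamame: +4.2 mg iron for $2.50 (total $4.30, still need 1.8 mg).
Take 2 servings of chicken breast: +1.8 mg iron for $2.60 (total $6.90, still need 0.0 mg).
Greedy by cheapest-per-mg is optimal for a single linear constraint, so the minimum cost is $6.90.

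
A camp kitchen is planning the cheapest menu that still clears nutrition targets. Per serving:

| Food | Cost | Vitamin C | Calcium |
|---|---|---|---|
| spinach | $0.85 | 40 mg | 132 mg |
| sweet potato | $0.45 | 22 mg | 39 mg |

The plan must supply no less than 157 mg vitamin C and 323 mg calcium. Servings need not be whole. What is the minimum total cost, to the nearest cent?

$3.23

An LP optimum is at a vertex; with two nutrient constraints at most two foods are used. Check each candidate.
spinach only: max(157/40, 323/132) = 3.925 servings → $3.34.
sweet potato only: max(157/22, 323/39) = 8.282 servings → $3.73.
spinach + sweet potato with both tight: 0.7314 servings and 5.807 servings → $3.23.
So the least-cost plan costs $3.23.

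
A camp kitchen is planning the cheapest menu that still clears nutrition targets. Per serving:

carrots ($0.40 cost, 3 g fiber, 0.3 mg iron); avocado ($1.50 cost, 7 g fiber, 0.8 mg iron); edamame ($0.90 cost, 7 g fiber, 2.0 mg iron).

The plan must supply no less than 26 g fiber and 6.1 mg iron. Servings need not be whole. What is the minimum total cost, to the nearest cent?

For a min-cost LP with two ≥-constraints, a basic feasible solution has at most two positive variables.
carrots only: max(26/3, 6.1/0.3) = 20.33 servings → $8.13.
avocado only: max(26/7, 6.1/0.8) = 7.625 servings → $11.44.
edamame only: max(26/7, 6.1/2.0) = 3.714 servings → $3.34.
carrots + avocado with both targets exact would need a negative amount; discard.
carrots + edamame with both tight: 2.385 servings and 2.692 servings → $3.38.
avocado + edamame with both tight: 1.107 servings and 2.607 servings → $4.01.
The minimum over all feasible corners is $3.34.

$3.34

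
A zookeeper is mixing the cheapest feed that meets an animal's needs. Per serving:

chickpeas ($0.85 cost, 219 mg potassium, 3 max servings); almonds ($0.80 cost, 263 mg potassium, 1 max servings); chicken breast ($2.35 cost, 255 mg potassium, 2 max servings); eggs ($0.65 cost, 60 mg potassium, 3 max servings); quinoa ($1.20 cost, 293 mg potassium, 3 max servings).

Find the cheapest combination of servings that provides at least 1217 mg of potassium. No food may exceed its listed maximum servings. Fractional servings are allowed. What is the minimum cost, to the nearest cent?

$4.57

Cost per mg of potassium: almonds $0.0030, chickpeas $0.0039, quinoa $0.0041, chicken breast $0.0092, eggs $0.0108.
Take 1 serving of almonds: +263.0 mg potassium for $0.80 (total $0.80, still need 954.0 mg).
Take 3 servings of chickpeas: +657.0 mg potassium for $2.55 (total $3.35, still need 297.0 mg).
Take 1.014 servings of quinoa: +297.0 mg potassium for $1.22 (total $4.57, still need 0.0 mg).
Greedy by cheapest-per-mg is optimal for a single linear constraint, so the minimum cost is $4.57.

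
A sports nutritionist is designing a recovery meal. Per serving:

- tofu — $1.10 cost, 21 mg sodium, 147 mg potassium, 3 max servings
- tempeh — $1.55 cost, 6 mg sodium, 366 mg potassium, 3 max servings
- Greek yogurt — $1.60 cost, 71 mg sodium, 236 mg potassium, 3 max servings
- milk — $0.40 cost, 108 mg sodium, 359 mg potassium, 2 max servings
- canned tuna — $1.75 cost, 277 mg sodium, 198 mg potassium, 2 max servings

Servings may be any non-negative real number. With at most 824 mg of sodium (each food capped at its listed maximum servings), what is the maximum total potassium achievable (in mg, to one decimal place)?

Potassium per mg sodium: tempeh 61, tofu 7, milk 3.324, Greek yogurt 3.324, canned tuna 0.7148.
Take 3 servings of tempeh: uses 18 mg sodium, +1098.0 mg potassium (running total 1098.0 mg).
Take 3 servings of tofu: uses 63 mg sodium, +441.0 mg potassium (running total 1539.0 mg).
Take 2 servings of milk: uses 216 mg sodium, +718.0 mg potassium (running total 2257.0 mg).
Take 3 servings of Greek yogurt: uses 213 mg sodium, +708.0 mg potassium (running total 2965.0 mg).
Take 1.134 servings of canned tuna: uses 314 mg sodium, +224.4 mg potassium (running total 3189.4 mg).
Filling greedily by potassium-per-mg sodium is optimal for one linear limit, giving 3189.4 mg.

3189.4 mg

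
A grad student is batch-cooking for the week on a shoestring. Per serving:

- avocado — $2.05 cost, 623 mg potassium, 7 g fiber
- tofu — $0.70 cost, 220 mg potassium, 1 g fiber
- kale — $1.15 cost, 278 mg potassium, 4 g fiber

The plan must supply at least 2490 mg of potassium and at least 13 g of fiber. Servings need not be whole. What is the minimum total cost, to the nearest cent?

Check every corner: each single food scaled to meet both minima, and each pair solved so both constraints bind.
avocado only: max(2490/623, 13/7) = 3.997 servings → $8.19.
tofu only: max(2490/220, 13/1) = 13 servings → $9.10.
kale only: max(2490/278, 13/4) = 8.957 servings → $10.30.
avocado + tofu with both tight: 0.4035 servings and 10.18 servings → $7.95.
avocado + kale: the both-tight solution has a negative serving — not a feasible corner.
tofu + kale with both tight: 10.54 servings and 0.6146 servings → $8.09.
The minimum over all feasible corners is $7.95.

$7.95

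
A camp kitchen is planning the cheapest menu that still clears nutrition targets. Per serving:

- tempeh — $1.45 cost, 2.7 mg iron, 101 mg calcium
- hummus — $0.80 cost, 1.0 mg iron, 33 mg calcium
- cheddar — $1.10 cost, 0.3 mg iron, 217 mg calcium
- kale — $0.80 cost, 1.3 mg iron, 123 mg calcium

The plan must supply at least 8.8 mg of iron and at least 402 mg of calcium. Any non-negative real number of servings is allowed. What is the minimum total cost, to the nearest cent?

tempeh only: max(8.8/2.7, 402/101) = 3.98 servings → $5.77.
hummus only: max(8.8/1.0, 402/33) = 12.18 servings → $9.75.
cheddar only: max(8.8/0.3, 402/217) = 29.33 servings → $32.27.
kale only: max(8.8/1.3, 402/123) = 6.769 servings → $5.42.
tempeh + hummus: the both-tight solution has a negative serving — not a feasible corner.
tempeh + cheddar with both tight: 3.22 servings and 0.3539 servings → $5.06.
tempeh + kale with both tight: 2.788 servings and 0.9791 servings → $4.83.
hummus + cheddar with both tight: 8.638 servings and 0.5389 servings → $7.50.
hummus + kale with both tight: 6.989 servings and 1.393 servings → $6.71.
cheddar + kale: intersection lies outside the first quadrant.
So the least-cost plan costs $4.83.

$4.83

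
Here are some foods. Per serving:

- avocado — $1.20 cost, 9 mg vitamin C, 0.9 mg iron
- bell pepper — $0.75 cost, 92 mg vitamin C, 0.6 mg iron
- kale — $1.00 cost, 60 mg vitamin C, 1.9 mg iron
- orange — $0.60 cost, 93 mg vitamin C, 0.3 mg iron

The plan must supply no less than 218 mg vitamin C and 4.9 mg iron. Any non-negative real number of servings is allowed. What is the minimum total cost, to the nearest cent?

avocado only: max(218/9, 4.9/0.9) = 24.22 servings → $29.07.
bell pepper only: max(218/92, 4.9/0.6) = 8.167 servings → $6.12.
kale only: max(218/60, 4.9/1.9) = 3.633 servings → $3.63.
orange only: max(218/93, 4.9/0.3) = 16.33 servings → $9.80.
avocado + bell pepper with both tight: 4.134 servings and 1.965 servings → $6.44.
avocado + kale: the both-tight solution has a negative serving — not a feasible corner.
avocado + orange with both tight: 4.819 servings and 1.878 servings → $6.91.
bell pepper + kale with both tight: 0.866 servings and 2.305 servings → $2.95.
bell pepper + orange: intersection lies outside the first quadrant.
kale + orange with both tight: 2.459 servings and 0.7574 servings → $2.91.
So the least-cost plan costs $2.91.

$2.91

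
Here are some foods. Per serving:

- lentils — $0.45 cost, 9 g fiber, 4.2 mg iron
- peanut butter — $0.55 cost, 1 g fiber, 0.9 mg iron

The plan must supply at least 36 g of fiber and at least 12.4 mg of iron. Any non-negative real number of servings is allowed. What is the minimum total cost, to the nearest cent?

$1.80

Check every corner: each single food scaled to meet both minima, and each pair solved so both constraints bind.
lentils only: max(36/9, 12.4/4.2) = 4 servings → $1.80.
peanut butter only: max(36/1, 12.4/0.9) = 36 servings → $19.80.
lentils + peanut butter with both targets exact would need a negative amount; discard.
The minimum over all feasible corners is $1.80.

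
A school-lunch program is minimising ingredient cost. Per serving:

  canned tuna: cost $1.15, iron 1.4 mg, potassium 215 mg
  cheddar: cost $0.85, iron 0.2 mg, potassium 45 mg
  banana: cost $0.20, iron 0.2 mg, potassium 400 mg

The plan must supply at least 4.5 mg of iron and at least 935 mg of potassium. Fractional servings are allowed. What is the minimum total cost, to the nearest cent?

$3.72

This is a tiny linear program; its minimum lies at a vertex of the feasible set. List the vertices and price them.
canned tuna only: max(4.5/1.4, 935/215) = 4.349 servings → $5.00.
cheddar only: max(4.5/0.2, 935/45) = 22.5 servings → $19.12.
banana only: max(4.5/0.2, 935/400) = 22.5 servings → $4.50.
canned tuna + cheddar with both tight: 0.775 servings and 17.07 servings → $15.40.
canned tuna + banana with both tight: 3.12 servings and 0.6605 servings → $3.72.
cheddar + banana: the both-tight solution has a negative serving — not a feasible corner.
So the least-cost plan costs $3.72.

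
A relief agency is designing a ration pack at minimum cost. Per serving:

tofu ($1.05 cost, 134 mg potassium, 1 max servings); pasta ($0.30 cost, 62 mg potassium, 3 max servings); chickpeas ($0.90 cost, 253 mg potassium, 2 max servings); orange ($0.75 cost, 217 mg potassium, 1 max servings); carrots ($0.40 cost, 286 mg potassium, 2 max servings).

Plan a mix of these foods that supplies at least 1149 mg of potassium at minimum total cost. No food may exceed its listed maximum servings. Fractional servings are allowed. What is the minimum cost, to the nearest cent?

Cost per mg of potassium: carrots $0.0014, orange $0.0035, chickpeas $0.0036, pasta $0.0048, tofu $0.0078.
Take 2 servings of carrots: +572.0 mg potassium for $0.80 (total $0.80, still need 577.0 mg).
Take 1 serving of orange: +217.0 mg potassium for $0.75 (total $1.55, still need 360.0 mg).
Take 1.423 servings of chickpeas: +360.0 mg potassium for $1.28 (total $2.83, still need 0.0 mg).
Filling from the cheapest source first is optimal under one linear minimum: $2.83.

$2.83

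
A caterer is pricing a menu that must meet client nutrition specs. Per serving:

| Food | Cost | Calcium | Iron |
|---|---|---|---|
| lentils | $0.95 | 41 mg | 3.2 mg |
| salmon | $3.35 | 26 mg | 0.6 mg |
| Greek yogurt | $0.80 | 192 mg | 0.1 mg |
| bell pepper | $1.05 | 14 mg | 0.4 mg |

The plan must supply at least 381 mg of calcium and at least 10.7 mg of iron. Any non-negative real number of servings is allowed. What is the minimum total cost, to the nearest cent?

With two linear requirements the optimum uses one or two foods; enumerate the corners.
lentils only: max(381/41, 10.7/3.2) = 9.293 servings → $8.83.
salmon only: max(381/26, 10.7/0.6) = 17.83 servings → $59.74.
Greek yogurt only: max(381/192, 10.7/0.1) = 107 servings → $85.60.
bell pepper only: max(381/14, 10.7/0.4) = 27.21 servings → $28.57.
lentils + salmon with both tight: 0.8464 servings and 13.32 servings → $45.42.
lentils + Greek yogurt with both tight: 3.304 servings and 1.279 servings → $4.16.
lentils + bell pepper with both targets exact would need a negative amount; discard.
salmon + Greek yogurt with both targets exact would need a negative amount; discard.
salmon + bell pepper with both tight: 1.3 servings and 24.8 servings → $30.39.
Greek yogurt + bell pepper with both tight: 0.03448 servings and 26.74 servings → $28.11.
So the least-cost plan costs $4.16.

$4.16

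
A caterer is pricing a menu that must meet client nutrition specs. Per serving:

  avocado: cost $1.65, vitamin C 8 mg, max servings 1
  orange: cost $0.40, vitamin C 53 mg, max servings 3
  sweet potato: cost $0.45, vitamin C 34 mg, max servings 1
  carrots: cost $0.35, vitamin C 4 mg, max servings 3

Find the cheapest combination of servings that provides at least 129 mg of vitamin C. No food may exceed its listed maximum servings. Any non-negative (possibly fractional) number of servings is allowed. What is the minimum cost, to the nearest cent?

Cost per mg of vitamin C: orange $0.0075, sweet potato $0.0132, carrots $0.0875, avocado $0.2062.
Take 2.434 servings of orange: +129.0 mg vitamin C for $0.97 (total $0.97, still need 0.0 mg).
Greedy by cheapest-per-mg is optimal for a single linear constraint, so the minimum cost is $0.97.

$0.97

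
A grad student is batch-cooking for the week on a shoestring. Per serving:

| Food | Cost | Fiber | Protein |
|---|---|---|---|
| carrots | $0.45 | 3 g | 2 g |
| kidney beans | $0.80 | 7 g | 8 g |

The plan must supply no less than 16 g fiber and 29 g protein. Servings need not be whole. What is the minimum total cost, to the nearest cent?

With two linear requirements the optimum uses one or two foods; enumerate the corners.
carrots only: max(16/3, 29/2) = 14.5 servings → $6.53.
kidney beans only: max(16/7, 29/8) = 3.625 servings → $2.90.
carrots + kidney beans: the both-tight solution has a negative serving — not a feasible corner.
The minimum over all feasible corners is $2.90.

$2.90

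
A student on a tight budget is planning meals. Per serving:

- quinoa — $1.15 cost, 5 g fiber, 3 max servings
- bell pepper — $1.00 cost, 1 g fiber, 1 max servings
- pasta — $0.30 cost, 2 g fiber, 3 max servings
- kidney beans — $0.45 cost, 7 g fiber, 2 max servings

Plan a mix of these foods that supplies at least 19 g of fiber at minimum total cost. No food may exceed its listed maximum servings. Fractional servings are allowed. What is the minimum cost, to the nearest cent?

$1.65

Cost per g of fiber: kidney beans $0.0643, pasta $0.1500, quinoa $0.2300, bell pepper $1.0000.
Take 2 servings of kidney beans: +14.0 g fiber for $0.90 (total $0.90, still need 5.0 g).
Take 2.5 servings of pasta: +5.0 g fiber for $0.75 (total $1.65, still need 0.0 g).
Greedy by cheapest-per-g is optimal for a single linear constraint, so the minimum cost is $1.65.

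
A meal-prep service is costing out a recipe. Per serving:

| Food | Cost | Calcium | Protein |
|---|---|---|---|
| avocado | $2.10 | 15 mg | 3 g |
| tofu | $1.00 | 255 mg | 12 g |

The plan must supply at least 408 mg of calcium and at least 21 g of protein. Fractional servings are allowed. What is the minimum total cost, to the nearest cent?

$1.75

Compare the cost at each extreme point of the feasible region.
avocado only: max(408/15, 21/3) = 27.2 servings → $57.12.
tofu only: max(408/255, 21/12) = 1.75 servings → $1.75.
avocado + tofu with both tight: 0.7846 servings and 1.554 servings → $3.20.
So the least-cost plan costs $1.75.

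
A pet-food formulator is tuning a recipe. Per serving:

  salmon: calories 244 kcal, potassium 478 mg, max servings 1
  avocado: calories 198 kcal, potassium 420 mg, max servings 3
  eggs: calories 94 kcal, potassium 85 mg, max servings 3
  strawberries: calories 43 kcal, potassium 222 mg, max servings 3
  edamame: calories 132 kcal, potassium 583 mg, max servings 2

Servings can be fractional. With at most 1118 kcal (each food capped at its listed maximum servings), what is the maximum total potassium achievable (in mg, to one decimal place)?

3348.6 mg

Potassium per kcal: strawberries 5.163, edamame 4.417, avocado 2.121, salmon 1.959, eggs 0.9043.
Take 3 servings of strawberries: uses 129 kcal, +666.0 mg potassium (running total 666.0 mg).
Take 2 servings of edamame: uses 264 kcal, +1166.0 mg potassium (running total 1832.0 mg).
Take 3 servings of avocado: uses 594 kcal, +1260.0 mg potassium (running total 3092.0 mg).
Take 0.5369 servings of salmon: uses 131 kcal, +256.6 mg potassium (running total 3348.6 mg).
Greedy by best ratio exhausts the calories allowance optimally: 3348.6 mg.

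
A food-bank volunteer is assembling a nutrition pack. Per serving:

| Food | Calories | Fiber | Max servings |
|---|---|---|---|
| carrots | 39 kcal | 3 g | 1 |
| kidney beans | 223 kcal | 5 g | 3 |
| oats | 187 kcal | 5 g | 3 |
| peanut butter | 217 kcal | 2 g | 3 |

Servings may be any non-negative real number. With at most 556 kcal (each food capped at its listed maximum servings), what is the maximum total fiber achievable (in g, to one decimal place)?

Fiber per kcal: carrots 0.07692, oats 0.02674, kidney beans 0.02242, peanut butter 0.009217.
Take 1 serving of carrots: uses 39 kcal, +3.0 g fiber (running total 3.0 g).
Take 2.765 servings of oats: uses 517 kcal, +13.8 g fiber (running total 16.8 g).
Filling greedily by fiber-per-kcal is optimal for one linear limit, giving 16.8 g.

16.8 g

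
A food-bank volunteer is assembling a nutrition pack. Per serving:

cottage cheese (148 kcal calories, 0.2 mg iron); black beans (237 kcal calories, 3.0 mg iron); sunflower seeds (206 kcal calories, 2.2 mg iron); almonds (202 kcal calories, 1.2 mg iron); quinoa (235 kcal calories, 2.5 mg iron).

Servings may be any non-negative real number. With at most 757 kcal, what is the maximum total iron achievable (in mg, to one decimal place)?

9.6 mg

Iron per kcal: black beans 0.01266, sunflower seeds 0.01068, quinoa 0.01064, almonds 0.005941, cottage cheese 0.001351.
With no serving limits, spend the whole calories allowance on black beans: 757 kcal / 237 kcal × 3.0 mg = 9.6 mg.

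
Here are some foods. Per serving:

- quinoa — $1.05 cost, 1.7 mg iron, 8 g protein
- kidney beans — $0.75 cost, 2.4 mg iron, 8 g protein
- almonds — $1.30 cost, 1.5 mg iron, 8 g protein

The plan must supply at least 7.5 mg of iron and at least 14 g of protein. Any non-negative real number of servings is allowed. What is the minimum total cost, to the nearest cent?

This is a tiny linear program; its minimum lies at a vertex of the feasible set. List the vertices and price them.
quinoa only: max(7.5/1.7, 14/8) = 4.412 servings → $4.63.
kidney beans only: max(7.5/2.4, 14/8) = 3.125 servings → $2.34.
almonds only: max(7.5/1.5, 14/8) = 5 servings → $6.50.
quinoa + kidney beans: the both-tight solution has a negative serving — not a feasible corner.
quinoa + almonds with both targets exact would need a negative amount; discard.
kidney beans + almonds: intersection lies outside the first quadrant.
The minimum over all feasible corners is $2.34.

$2.34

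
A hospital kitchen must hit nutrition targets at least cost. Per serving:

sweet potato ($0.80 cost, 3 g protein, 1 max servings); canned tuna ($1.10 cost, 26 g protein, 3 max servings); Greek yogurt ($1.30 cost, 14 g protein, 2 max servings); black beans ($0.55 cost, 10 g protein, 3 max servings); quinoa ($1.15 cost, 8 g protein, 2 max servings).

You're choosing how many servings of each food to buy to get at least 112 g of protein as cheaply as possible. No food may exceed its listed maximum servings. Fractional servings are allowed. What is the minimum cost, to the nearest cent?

$5.32

Cost per g of protein: canned tuna $0.0423, black beans $0.0550, Greek yogurt $0.0929, quinoa $0.1437, sweet potato $0.2667.
Take 3 servings of canned tuna: +78.0 g protein for $3.30 (total $3.30, still need 34.0 g).
Take 3 servings of black beans: +30.0 g protein for $1.65 (total $4.95, still need 4.0 g).
Take 0.2857 servings of Greek yogurt: +4.0 g protein for $0.37 (total $5.32, still need 0.0 g).
Filling from the cheapest source first is optimal under one linear minimum: $5.32.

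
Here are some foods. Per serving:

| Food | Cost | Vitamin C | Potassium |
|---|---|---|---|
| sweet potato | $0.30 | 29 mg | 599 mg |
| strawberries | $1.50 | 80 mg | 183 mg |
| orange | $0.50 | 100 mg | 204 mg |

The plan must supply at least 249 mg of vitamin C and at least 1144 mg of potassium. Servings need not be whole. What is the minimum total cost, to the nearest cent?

$1.43

With two linear requirements the optimum uses one or two foods; enumerate the corners.
sweet potato only: max(249/29, 1144/599) = 8.586 servings → $2.58.
strawberries only: max(249/80, 1144/183) = 6.251 servings → $9.38.
orange only: max(249/100, 1144/204) = 5.608 servings → $2.80.
sweet potato + strawberries with both tight: 1.078 servings and 2.722 servings → $4.41.
sweet potato + orange with both tight: 1.178 servings and 2.148 servings → $1.43.
strawberries + orange: the both-tight solution has a negative serving — not a feasible corner.
Cheapest feasible corner: $1.43.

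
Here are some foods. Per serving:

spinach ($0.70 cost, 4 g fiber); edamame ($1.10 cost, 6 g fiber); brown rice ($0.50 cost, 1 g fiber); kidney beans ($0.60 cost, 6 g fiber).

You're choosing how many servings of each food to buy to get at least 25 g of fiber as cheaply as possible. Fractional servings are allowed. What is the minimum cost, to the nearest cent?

Cost per g of fiber: kidney beans $0.1000, spinach $0.1750, edamame $0.1833, brown rice $0.5000.
With no serving limits, use only kidney beans: 25 g / 6 g = 4.167 servings × $0.60 = $2.50.

$2.50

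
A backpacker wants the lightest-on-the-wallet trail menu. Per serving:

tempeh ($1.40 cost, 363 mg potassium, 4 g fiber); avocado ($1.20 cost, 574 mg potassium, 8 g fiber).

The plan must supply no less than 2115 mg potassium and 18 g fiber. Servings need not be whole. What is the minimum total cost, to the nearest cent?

Compare the cost at each extreme point of the feasible region.
tempeh only: max(2115/363, 18/4) = 5.826 servings → $8.16.
avocado only: max(2115/574, 18/8) = 3.685 servings → $4.42.
tempeh + avocado: the both-tight solution has a negative serving — not a feasible corner.
The minimum over all feasible corners is $4.42.

$4.42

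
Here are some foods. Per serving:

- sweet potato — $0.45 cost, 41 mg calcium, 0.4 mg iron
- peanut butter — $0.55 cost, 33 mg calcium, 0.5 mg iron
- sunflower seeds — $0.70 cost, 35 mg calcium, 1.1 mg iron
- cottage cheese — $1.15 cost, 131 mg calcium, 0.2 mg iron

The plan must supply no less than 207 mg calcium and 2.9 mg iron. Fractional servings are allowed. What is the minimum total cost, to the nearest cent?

$2.64

Minimising a linear cost over {calcium ≥ 207, iron ≥ 2.9, servings ≥ 0} — the optimum is at a vertex, using one or two foods.
sweet potato only: max(207/41, 2.9/0.4) = 7.25 servings → $3.26.
peanut butter only: max(207/33, 2.9/0.5) = 6.273 servings → $3.45.
sunflower seeds only: max(207/35, 2.9/1.1) = 5.914 servings → $4.14.
cottage cheese only: max(207/131, 2.9/0.2) = 14.5 servings → $16.68.
sweet potato + peanut butter with both tight: 1.068 servings and 4.945 servings → $3.20.
sweet potato + sunflower seeds with both tight: 4.058 servings and 1.161 servings → $2.64.
sweet potato + cottage cheese with both targets exact would need a negative amount; discard.
peanut butter + sunflower seeds: the both-tight solution has a negative serving — not a feasible corner.
peanut butter + cottage cheese with both tight: 5.747 servings and 0.1324 servings → $3.31.
sunflower seeds + cottage cheese with both tight: 2.469 servings and 0.9205 servings → $2.79.
So the least-cost plan costs $2.64.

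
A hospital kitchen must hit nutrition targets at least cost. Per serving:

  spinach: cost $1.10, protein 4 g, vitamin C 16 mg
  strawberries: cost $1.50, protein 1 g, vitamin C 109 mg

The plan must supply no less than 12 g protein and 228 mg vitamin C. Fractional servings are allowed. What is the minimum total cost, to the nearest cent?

The cheapest plan sits at a corner of the feasible region — with two constraints it uses at most two foods.
spinach only: max(12/4, 228/16) = 14.25 servings → $15.68.
strawberries only: max(12/1, 228/109) = 12 servings → $18.00.
spinach + strawberries with both tight: 2.571 servings and 1.714 servings → $5.40.
The minimum over all feasible corners is $5.40.

$5.40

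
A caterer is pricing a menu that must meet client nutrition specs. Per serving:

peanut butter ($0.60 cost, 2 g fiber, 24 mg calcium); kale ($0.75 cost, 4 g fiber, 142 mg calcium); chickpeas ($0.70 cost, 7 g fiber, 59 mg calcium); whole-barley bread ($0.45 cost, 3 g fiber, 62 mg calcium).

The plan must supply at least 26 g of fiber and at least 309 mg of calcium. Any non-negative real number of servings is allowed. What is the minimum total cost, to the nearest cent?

Minimising a linear cost over {fiber ≥ 26, calcium ≥ 309, servings ≥ 0} — the optimum is at a vertex, using one or two foods.
peanut butter only: max(26/2, 309/24) = 13 servings → $7.80.
kale only: max(26/4, 309/142) = 6.5 servings → $4.88.
chickpeas only: max(26/7, 309/59) = 5.237 servings → $3.67.
whole-barley bread only: max(26/3, 309/62) = 8.667 servings → $3.90.
peanut butter + kale: the both-tight solution has a negative serving — not a feasible corner.
peanut butter + chickpeas with both tight: 12.58 servings and 0.12 servings → $7.63.
peanut butter + whole-barley bread: the both-tight solution has a negative serving — not a feasible corner.
kale + chickpeas with both tight: 0.8298 servings and 3.24 servings → $2.89.
kale + whole-barley bread: intersection lies outside the first quadrant.
chickpeas + whole-barley bread with both tight: 2.665 servings and 2.447 servings → $2.97.
The minimum over all feasible corners is $2.89.

$2.89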